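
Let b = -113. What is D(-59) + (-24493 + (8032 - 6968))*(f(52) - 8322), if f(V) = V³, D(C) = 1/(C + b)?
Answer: -533084535369/172 ≈ -3.0993e+9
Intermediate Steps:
D(C) = 1/(-113 + C) (D(C) = 1/(C - 113) = 1/(-113 + C))
D(-59) + (-24493 + (8032 - 6968))*(f(52) - 8322) = 1/(-113 - 59) + (-24493 + (8032 - 6968))*(52³ - 8322) = 1/(-172) + (-24493 + 1064)*(140608 - 8322) = -1/172 - 23429*132286 = -1/172 - 3099328694 = -533084535369/172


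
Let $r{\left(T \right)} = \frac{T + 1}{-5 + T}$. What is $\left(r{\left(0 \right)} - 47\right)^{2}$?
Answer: $\frac{55696}{25} \approx 2227.8$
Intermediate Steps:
$r{\left(T \right)} = \frac{1 + T}{-5 + T}$
$\left(r{\left(0 \right)} - 47\right)^{2} = \left(\frac{1 + 0}{-5 + 0} - 47\right)^{2} = \left(\frac{1}{-5} \cdot 1 - 47\right)^{2} = \left(\left(- \frac{1}{5}\right) 1 - 47\right)^{2} = \left(- \frac{1}{5} - 47\right)^{2} = \left(- \frac{236}{5}\right)^{2} = \frac{55696}{25}$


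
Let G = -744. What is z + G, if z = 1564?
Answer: 820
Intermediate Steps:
z + G = 1564 - 744 = 820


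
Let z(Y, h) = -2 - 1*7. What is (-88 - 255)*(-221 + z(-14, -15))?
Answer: 78890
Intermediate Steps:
z(Y, h) = -9 (z(Y, h) = -2 - 7 = -9)
(-88 - 255)*(-221 + z(-14, -15)) = (-88 - 255)*(-221 - 9) = -343*(-230) = 78890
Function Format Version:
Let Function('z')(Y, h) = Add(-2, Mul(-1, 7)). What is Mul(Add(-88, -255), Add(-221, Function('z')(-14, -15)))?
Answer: 78890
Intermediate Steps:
Function('z')(Y, h) = -9 (Function('z')(Y, h) = Add(-2, -7) = -9)
Mul(Add(-88, -255), Add(-221, Function('z')(-14, -15))) = Mul(Add(-88, -255), Add(-221, -9)) = Mul(-343, -230) = 78890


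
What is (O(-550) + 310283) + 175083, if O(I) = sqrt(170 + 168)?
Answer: 485366 + 13*sqrt(2) ≈ 4.8538e+5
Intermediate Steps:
O(I) = 13*sqrt(2) (O(I) = sqrt(338) = 13*sqrt(2))
(O(-550) + 310283) + 175083 = (13*sqrt(2) + 310283) + 175083 = (310283 + 13*sqrt(2)) + 175083 = 485366 + 13*sqrt(2)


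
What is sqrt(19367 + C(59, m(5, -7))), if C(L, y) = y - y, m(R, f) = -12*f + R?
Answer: sqrt(19367) ≈ 139.17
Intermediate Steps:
m(R, f) = R - 12*f
C(L, y) = 0
sqrt(19367 + C(59, m(5, -7))) = sqrt(19367 + 0) = sqrt(19367)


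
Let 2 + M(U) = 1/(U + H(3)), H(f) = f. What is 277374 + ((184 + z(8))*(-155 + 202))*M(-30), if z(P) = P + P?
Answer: 6972098/27 ≈ 2.5823e+5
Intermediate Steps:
z(P) = 2*P
M(U) = -2 + 1/(3 + U) (M(U) = -2 + 1/(U + 3) = -2 + 1/(3 + U))
277374 + ((184 + z(8))*(-155 + 202))*M(-30) = 277374 + ((184 + 2*8)*(-155 + 202))*((-5 - 2*(-30))/(3 - 30)) = 277374 + ((184 + 16)*47)*((-5 + 60)/(-27)) = 277374 + (200*47)*(-1/27*55) = 277374 + 9400*(-55/27) = 277374 - 517000/27 = 6972098/27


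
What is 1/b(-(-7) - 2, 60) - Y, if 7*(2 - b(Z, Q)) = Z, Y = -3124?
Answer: 28123/9 ≈ 3124.8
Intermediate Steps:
b(Z, Q) = 2 - Z/7
1/b(-(-7) - 2, 60) - Y = 1/(2 - (-(-7) - 2)/7) - 1*(-3124) = 1/(2 - (-7*(-1) - 2)/7) + 3124 = 1/(2 - (7 - 2)/7) + 3124 = 1/(2 - ⅐*5) + 3124 = 1/(2 - 5/7) + 3124 = 1/(9/7) + 3124 = 7/9 + 3124 = 28123/9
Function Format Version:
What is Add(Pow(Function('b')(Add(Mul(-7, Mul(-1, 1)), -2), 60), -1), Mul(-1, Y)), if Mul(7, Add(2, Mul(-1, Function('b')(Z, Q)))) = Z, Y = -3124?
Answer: Rational(28123, 9) ≈ 3124.8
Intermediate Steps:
Function('b')(Z, Q) = Add(2, Mul(Rational(-1, 7), Z))
Add(Pow(Function('b')(Add(Mul(-7, Mul(-1, 1)), -2), 60), -1), Mul(-1, Y)) = Add(Pow(Add(2, Mul(Rational(-1, 7), Add(Mul(-7, Mul(-1, 1)), -2))), -1), Mul(-1, -3124)) = Add(Pow(Add(2, Mul(Rational(-1, 7), Add(Mul(-7, -1), -2))), -1), 3124) = Add(Pow(Add(2, Mul(Rational(-1, 7), Add(7, -2))), -1), 3124) = Add(Pow(Add(2, Mul(Rational(-1, 7), 5)), -1), 3124) = Add(Pow(Add(2, Rational(-5, 7)), -1), 3124) = Add(Pow(Rational(9, 7), -1), 3124) = Add(Rational(7, 9), 3124) = Rational(28123, 9)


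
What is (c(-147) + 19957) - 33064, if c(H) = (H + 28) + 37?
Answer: -13189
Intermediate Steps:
c(H) = 65 + H (c(H) = (28 + H) + 37 = 65 + H)
(c(-147) + 19957) - 33064 = ((65 - 147) + 19957) - 33064 = (-82 + 19957) - 33064 = 19875 - 33064 = -13189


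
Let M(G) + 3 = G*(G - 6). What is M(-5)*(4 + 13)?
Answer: 884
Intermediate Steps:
M(G) = -3 + G*(-6 + G) (M(G) = -3 + G*(G - 6) = -3 + G*(-6 + G))
M(-5)*(4 + 13) = (-3 + (-5)**2 - 6*(-5))*(4 + 13) = (-3 + 25 + 30)*17 = 52*17 = 884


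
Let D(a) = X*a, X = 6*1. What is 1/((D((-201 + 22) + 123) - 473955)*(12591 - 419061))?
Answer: 1/192785062770 ≈ 5.1871e-12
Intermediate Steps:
X = 6
D(a) = 6*a
1/((D((-201 + 22) + 123) - 473955)*(12591 - 419061)) = 1/((6*((-201 + 22) + 123) - 473955)*(12591 - 419061)) = 1/((6*(-179 + 123) - 473955)*(-406470)) = 1/((6*(-56) - 473955)*(-406470)) = 1/((-336 - 473955)*(-406470)) = 1/(-474291*(-406470)) = 1/192785062770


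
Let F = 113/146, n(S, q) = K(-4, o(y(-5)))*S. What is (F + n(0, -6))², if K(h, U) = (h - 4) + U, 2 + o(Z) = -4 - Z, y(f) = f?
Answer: 12769/21316 ≈ 0.59903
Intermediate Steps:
o(Z) = -6 - Z (o(Z) = -2 + (-4 - Z) = -6 - Z)
K(h, U) = -4 + U + h (K(h, U) = (-4 + h) + U = -4 + U + h)
n(S, q) = -9*S (n(S, q) = (-4 + (-6 - 1*(-5)) - 4)*S = (-4 + (-6 + 5) - 4)*S = (-4 - 1 - 4)*S = -9*S)
F = 113/146 (F = 113*(1/146) = 113/146 ≈ 0.77397)
(F + n(0, -6))² = (113/146 - 9*0)² = (113/146 + 0)² = (113/146)² = 12769/21316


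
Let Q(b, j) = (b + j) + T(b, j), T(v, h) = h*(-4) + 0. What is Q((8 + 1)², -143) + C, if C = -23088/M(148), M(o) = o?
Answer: 354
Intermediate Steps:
T(v, h) = -4*h (T(v, h) = -4*h + 0 = -4*h)
C = -156 (C = -23088/148 = -23088*1/148 = -156)
Q(b, j) = b - 3*j (Q(b, j) = (b + j) - 4*j = b - 3*j)
Q((8 + 1)², -143) + C = ((8 + 1)² - 3*(-143)) - 156 = (9² + 429) - 156 = (81 + 429) - 156 = 510 - 156 = 354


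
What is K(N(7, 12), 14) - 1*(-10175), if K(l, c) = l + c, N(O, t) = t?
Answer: 10201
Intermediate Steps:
K(l, c) = c + l
K(N(7, 12), 14) - 1*(-10175) = (14 + 12) - 1*(-10175) = 26 + 10175 = 10201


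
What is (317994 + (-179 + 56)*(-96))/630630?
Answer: 4997/9555 ≈ 0.52297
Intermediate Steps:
(317994 + (-179 + 56)*(-96))/630630 = (317994 - 123*(-96))*(1/630630) = (317994 + 11808)*(1/630630) = 329802*(1/630630) = 4997/9555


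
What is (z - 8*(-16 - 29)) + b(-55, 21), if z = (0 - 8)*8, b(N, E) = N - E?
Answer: 220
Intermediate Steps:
z = -64 (z = -8*8 = -64)
(z - 8*(-16 - 29)) + b(-55, 21) = (-64 - 8*(-16 - 29)) + (-55 - 1*21) = (-64 - 8*(-45)) + (-55 - 21) = (-64 + 360) - 76 = 296 - 76 = 220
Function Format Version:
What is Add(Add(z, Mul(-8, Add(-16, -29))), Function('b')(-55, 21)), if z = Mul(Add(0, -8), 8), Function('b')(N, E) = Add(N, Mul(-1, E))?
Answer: 220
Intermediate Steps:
z = -64 (z = Mul(-8, 8) = -64)
Add(Add(z, Mul(-8, Add(-16, -29))), Function('b')(-55, 21)) = Add(Add(-64, Mul(-8, Add(-16, -29))), Add(-55, Mul(-1, 21))) = Add(Add(-64, Mul(-8, -45)), Add(-55, -21)) = Add(Add(-64, 360), -76) = Add(296, -76) = 220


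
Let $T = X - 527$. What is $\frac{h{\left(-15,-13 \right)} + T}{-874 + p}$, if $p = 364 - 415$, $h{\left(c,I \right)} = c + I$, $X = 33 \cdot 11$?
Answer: $\frac{192}{925} \approx 0.20757$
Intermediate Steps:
$X = 363$
$h{\left(c,I \right)} = I + c$
$p = -51$ ($p = 364 - 415 = -51$)
$T = -164$ ($T = 363 - 527 = -164$)
$\frac{h{\left(-15,-13 \right)} + T}{-874 + p} = \frac{\left(-13 - 15\right) - 164}{-874 - 51} = \frac{-28 - 164}{-925} = \left(-192\right) \left(- \frac{1}{925}\right) = \frac{192}{925}$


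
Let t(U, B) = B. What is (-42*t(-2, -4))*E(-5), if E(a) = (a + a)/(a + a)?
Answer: 168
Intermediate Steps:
E(a) = 1 (E(a) = (2*a)/((2*a)) = (2*a)*(1/(2*a)) = 1)
(-42*t(-2, -4))*E(-5) = -42*(-4)*1 = 168*1 = 168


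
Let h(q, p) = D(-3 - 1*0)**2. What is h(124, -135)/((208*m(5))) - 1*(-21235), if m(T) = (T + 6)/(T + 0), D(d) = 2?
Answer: 12146425/572 ≈ 21235.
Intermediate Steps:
h(q, p) = 4 (h(q, p) = 2**2 = 4)
m(T) = (6 + T)/T
h(124, -135)/((208*m(5))) - 1*(-21235) = 4/((208*((6 + 5)/5))) - 1*(-21235) = 4/((208*((1/5)*11))) + 21235 = 4/((208*(11/5))) + 21235 = 4/(2288/5) + 21235 = 4*(5/2288) + 21235 = 5/572 + 21235 = 12146425/572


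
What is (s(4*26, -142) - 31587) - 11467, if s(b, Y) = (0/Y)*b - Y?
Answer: -42912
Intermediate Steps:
s(b, Y) = -Y (s(b, Y) = 0*b - Y = 0 - Y = -Y)
(s(4*26, -142) - 31587) - 11467 = (-1*(-142) - 31587) - 11467 = (142 - 31587) - 11467 = -31445 - 11467 = -42912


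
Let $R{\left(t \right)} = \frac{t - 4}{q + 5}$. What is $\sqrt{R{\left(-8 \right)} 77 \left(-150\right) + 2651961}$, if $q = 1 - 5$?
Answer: $\sqrt{2790561} \approx 1670.5$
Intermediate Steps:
$q = -4$
$R{\left(t \right)} = -4 + t$ ($R{\left(t \right)} = \frac{t - 4}{-4 + 5} = \frac{-4 + t}{1} = \left(-4 + t\right) 1 = -4 + t$)
$\sqrt{R{\left(-8 \right)} 77 \left(-150\right) + 2651961} = \sqrt{\left(-4 - 8\right) 77 \left(-150\right) + 2651961} = \sqrt{\left(-12\right) 77 \left(-150\right) + 2651961} = \sqrt{\left(-924\right) \left(-150\right) + 2651961} = \sqrt{138600 + 2651961} = \sqrt{2790561}$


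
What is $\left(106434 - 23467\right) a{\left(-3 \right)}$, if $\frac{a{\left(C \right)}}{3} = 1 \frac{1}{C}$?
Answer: $-82967$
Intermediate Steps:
$a{\left(C \right)} = \frac{3}{C}$ ($a{\left(C \right)} = 3 \cdot 1 \frac{1}{C} = \frac{3}{C}$)
$\left(106434 - 23467\right) a{\left(-3 \right)} = \left(106434 - 23467\right) \frac{3}{-3} = 82967 \cdot 3 \left(- \frac{1}{3}\right) = 82967 \left(-1\right) = -82967$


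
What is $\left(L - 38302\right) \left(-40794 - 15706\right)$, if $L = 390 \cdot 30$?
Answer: $1503013000$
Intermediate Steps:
$L = 11700$
$\left(L - 38302\right) \left(-40794 - 15706\right) = \left(11700 - 38302\right) \left(-40794 - 15706\right) = \left(-26602\right) \left(-56500\right) = 1503013000$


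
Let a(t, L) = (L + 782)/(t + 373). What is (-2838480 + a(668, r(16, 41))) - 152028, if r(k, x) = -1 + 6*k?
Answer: -3113117951/1041 ≈ -2.9905e+6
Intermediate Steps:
a(t, L) = (782 + L)/(373 + t)
(-2838480 + a(668, r(16, 41))) - 152028 = (-2838480 + (782 + (-1 + 6*16))/(373 + 668)) - 152028 = (-2838480 + (782 + (-1 + 96))/1041) - 152028 = (-2838480 + (782 + 95)/1041) - 152028 = (-2838480 + (1/1041)*877) - 152028 = (-2838480 + 877/1041) - 152028 = -2954856803/1041 - 152028 = -3113117951/1041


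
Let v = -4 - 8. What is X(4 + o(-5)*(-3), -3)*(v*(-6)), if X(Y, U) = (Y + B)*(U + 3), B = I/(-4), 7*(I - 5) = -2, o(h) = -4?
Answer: 0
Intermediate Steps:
I = 33/7 (I = 5 + (⅐)*(-2) = 5 - 2/7 = 33/7 ≈ 4.7143)
v = -12
B = -33/28 (B = (33/7)/(-4) = (33/7)*(-¼) = -33/28 ≈ -1.1786)
X(Y, U) = (3 + U)*(-33/28 + Y) (X(Y, U) = (Y - 33/28)*(U + 3) = (-33/28 + Y)*(3 + U) = (3 + U)*(-33/28 + Y))
X(4 + o(-5)*(-3), -3)*(v*(-6)) = (-99/28 + 3*(4 - 4*(-3)) - 33/28*(-3) - 3*(4 - 4*(-3)))*(-12*(-6)) = (-99/28 + 3*(4 + 12) + 99/28 - 3*(4 + 12))*72 = (-99/28 + 3*16 + 99/28 - 3*16)*72 = (-99/28 + 48 + 99/28 - 48)*72 = 0*72 = 0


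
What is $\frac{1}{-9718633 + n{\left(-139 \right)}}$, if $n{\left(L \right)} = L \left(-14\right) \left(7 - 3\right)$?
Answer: $- \frac{1}{9710849} \approx -1.0298 \cdot 10^{-7}$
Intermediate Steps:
$n{\left(L \right)} = - 56 L$ ($n{\left(L \right)} = - 14 L 4 = - 56 L$)
$\frac{1}{-9718633 + n{\left(-139 \right)}} = \frac{1}{-9718633 - -7784} = \frac{1}{-9718633 + 7784} = \frac{1}{-9710849} = - \frac{1}{9710849}$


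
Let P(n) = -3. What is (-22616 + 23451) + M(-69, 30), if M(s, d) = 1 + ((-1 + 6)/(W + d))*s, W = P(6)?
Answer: 7409/9 ≈ 823.22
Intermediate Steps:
W = -3
M(s, d) = 1 + 5*s/(-3 + d) (M(s, d) = 1 + ((-1 + 6)/(-3 + d))*s = 1 + (5/(-3 + d))*s = 1 + 5*s/(-3 + d))
(-22616 + 23451) + M(-69, 30) = (-22616 + 23451) + (-3 + 30 + 5*(-69))/(-3 + 30) = 835 + (-3 + 30 - 345)/27 = 835 + (1/27)*(-318) = 835 - 106/9 = 7409/9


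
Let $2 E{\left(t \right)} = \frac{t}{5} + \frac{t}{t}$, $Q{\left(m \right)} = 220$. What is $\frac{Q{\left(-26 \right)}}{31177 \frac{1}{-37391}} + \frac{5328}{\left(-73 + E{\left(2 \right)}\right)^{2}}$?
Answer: $- \frac{475929789220}{1810791337} \approx -262.83$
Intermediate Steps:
$E{\left(t \right)} = \frac{1}{2} + \frac{t}{10}$ ($E{\left(t \right)} = \frac{\frac{t}{5} + \frac{t}{t}}{2} = \frac{t \frac{1}{5} + 1}{2} = \frac{\frac{t}{5} + 1}{2} = \frac{1 + \frac{t}{5}}{2} = \frac{1}{2} + \frac{t}{10}$)
$\frac{Q{\left(-26 \right)}}{31177 \frac{1}{-37391}} + \frac{5328}{\left(-73 + E{\left(2 \right)}\right)^{2}} = \frac{220}{31177 \frac{1}{-37391}} + \frac{5328}{\left(-73 + \left(\frac{1}{2} + \frac{1}{10} \cdot 2\right)\right)^{2}} = \frac{220}{31177 \left(- \frac{1}{37391}\right)} + \frac{5328}{\left(-73 + \left(\frac{1}{2} + \frac{1}{5}\right)\right)^{2}} = \frac{220}{- \frac{31177}{37391}} + \frac{5328}{\left(-73 + \frac{7}{10}\right)^{2}} = 220 \left(- \frac{37391}{31177}\right) + \frac{5328}{\left(- \frac{723}{10}\right)^{2}} = - \frac{8226020}{31177} + \frac{5328}{\frac{522729}{100}} = - \frac{8226020}{31177} + 5328 \cdot \frac{100}{522729} = - \frac{8226020}{31177} + \frac{59200}{58081} = - \frac{475929789220}{1810791337}$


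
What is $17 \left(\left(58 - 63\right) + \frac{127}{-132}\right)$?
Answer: $- \frac{13379}{132} \approx -101.36$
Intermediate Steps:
$17 \left(\left(58 - 63\right) + \frac{127}{-132}\right) = 17 \left(\left(58 - 63\right) + 127 \left(- \frac{1}{132}\right)\right) = 17 \left(-5 - \frac{127}{132}\right) = 17 \left(- \frac{787}{132}\right) = - \frac{13379}{132}$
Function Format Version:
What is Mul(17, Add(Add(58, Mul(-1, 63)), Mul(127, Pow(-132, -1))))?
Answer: Rational(-13379, 132) ≈ -101.36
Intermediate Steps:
Mul(17, Add(Add(58, Mul(-1, 63)), Mul(127, Pow(-132, -1)))) = Mul(17, Add(Add(58, -63), Mul(127, Rational(-1, 132)))) = Mul(17, Add(-5, Rational(-127, 132))) = Mul(17, Rational(-787, 132)) = Rational(-13379, 132)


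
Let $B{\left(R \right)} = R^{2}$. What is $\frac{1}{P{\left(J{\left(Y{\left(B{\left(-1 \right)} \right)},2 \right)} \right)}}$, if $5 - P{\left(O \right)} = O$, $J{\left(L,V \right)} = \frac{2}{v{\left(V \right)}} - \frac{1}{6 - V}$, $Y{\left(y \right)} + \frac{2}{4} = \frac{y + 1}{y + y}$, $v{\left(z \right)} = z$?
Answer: $\frac{4}{17} \approx 0.23529$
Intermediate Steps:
$Y{\left(y \right)} = - \frac{1}{2} + \frac{1 + y}{2 y}$ ($Y{\left(y \right)} = - \frac{1}{2} + \frac{y + 1}{y + y} = - \frac{1}{2} + \frac{1 + y}{2 y}$)
$J{\left(L,V \right)} = - \frac{1}{6 - V} + \frac{2}{V}$ ($J{\left(L,V \right)} = \frac{2}{V} - \frac{1}{6 - V} = - \frac{1}{6 - V} + \frac{2}{V}$)
$P{\left(O \right)} = 5 - O$
$\frac{1}{P{\left(J{\left(Y{\left(B{\left(-1 \right)} \right)},2 \right)} \right)}} = \frac{1}{5 - \frac{3 \left(-4 + 2\right)}{2 \left(-6 + 2\right)}} = \frac{1}{5 - 3 \cdot \frac{1}{2} \frac{1}{-4} \left(-2\right)} = \frac{1}{5 - 3 \cdot \frac{1}{2} \left(- \frac{1}{4}\right) \left(-2\right)} = \frac{1}{5 - \frac{3}{4}} = \frac{1}{\frac{17}{4}} = \frac{4}{17}$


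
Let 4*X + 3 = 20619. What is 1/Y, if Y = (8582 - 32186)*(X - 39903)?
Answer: 1/820215396 ≈ 1.2192e-9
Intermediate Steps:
X = 5154 (X = -¾ + (¼)*20619 = -¾ + 20619/4 = 5154)
Y = 820215396 (Y = (8582 - 32186)*(5154 - 39903) = -23604*(-34749) = 820215396)
1/Y = 1/820215396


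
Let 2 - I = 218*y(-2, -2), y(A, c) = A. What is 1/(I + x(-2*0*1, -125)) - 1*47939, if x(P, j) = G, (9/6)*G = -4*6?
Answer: -20230257/422 ≈ -47939.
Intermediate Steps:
G = -16 (G = 2*(-4*6)/3 = (⅔)*(-24) = -16)
I = 438 (I = 2 - 218*(-2) = 2 - 1*(-436) = 2 + 436 = 438)
x(P, j) = -16
1/(I + x(-2*0*1, -125)) - 1*47939 = 1/(438 - 16) - 1*47939 = 1/422 - 47939 = -20230257/422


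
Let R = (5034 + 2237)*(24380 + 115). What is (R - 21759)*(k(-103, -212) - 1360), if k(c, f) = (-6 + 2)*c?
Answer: -168821153928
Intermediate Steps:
R = 178103145 (R = 7271*24495 = 178103145)
k(c, f) = -4*c
(R - 21759)*(k(-103, -212) - 1360) = (178103145 - 21759)*(-4*(-103) - 1360) = 178081386*(412 - 1360) = 178081386*(-948) = -168821153928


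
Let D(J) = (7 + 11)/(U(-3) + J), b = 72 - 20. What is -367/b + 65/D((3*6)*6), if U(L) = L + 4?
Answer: 180907/468 ≈ 386.55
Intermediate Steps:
U(L) = 4 + L
b = 52
D(J) = 18/(1 + J) (D(J) = (7 + 11)/((4 - 3) + J) = 18/(1 + J))
-367/b + 65/D((3*6)*6) = -367/52 + 65/((18/(1 + (3*6)*6))) = -367*1/52 + 65/((18/(1 + 18*6))) = -367/52 + 65/((18/(1 + 108))) = -367/52 + 65/((18/109)) = -367/52 + 65/((18*(1/109))) = -367/52 + 65/(18/109) = -367/52 + 65*(109/18) = -367/52 + 7085/18 = 180907/468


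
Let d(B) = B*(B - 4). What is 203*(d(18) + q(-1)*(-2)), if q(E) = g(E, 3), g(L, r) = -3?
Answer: 52374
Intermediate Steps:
d(B) = B*(-4 + B)
q(E) = -3
203*(d(18) + q(-1)*(-2)) = 203*(18*(-4 + 18) - 3*(-2)) = 203*(18*14 + 6) = 203*(252 + 6) = 203*258 = 52374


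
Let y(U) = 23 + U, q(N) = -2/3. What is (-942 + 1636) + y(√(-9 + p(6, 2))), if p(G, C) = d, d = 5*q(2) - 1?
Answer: 717 + 2*I*√30/3 ≈ 717.0 + 3.6515*I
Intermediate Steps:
q(N) = -⅔ (q(N) = -2*⅓ = -⅔)
d = -13/3 (d = 5*(-⅔) - 1 = -10/3 - 1 = -13/3 ≈ -4.3333)
p(G, C) = -13/3
(-942 + 1636) + y(√(-9 + p(6, 2))) = (-942 + 1636) + (23 + √(-9 - 13/3)) = 694 + (23 + √(-40/3)) = 694 + (23 + 2*I*√30/3) = 717 + 2*I*√30/3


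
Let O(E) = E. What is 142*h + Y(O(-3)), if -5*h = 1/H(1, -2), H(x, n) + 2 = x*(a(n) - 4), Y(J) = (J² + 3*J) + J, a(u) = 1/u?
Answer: 89/65 ≈ 1.3692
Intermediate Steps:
Y(J) = J² + 4*J
H(x, n) = -2 + x*(-4 + 1/n) (H(x, n) = -2 + x*(1/n - 4) = -2 + x*(-4 + 1/n))
h = 2/65 (h = -1/(5*(-2 - 4*1 + 1/(-2))) = -1/(5*(-2 - 4 + 1*(-½))) = -1/(5*(-2 - 4 - ½)) = -1/(5*(-13/2)) = -⅕*(-2/13) = 2/65 ≈ 0.030769)
142*h + Y(O(-3)) = 142*(2/65) - 3*(4 - 3) = 284/65 - 3*1 = 284/65 - 3 = 89/65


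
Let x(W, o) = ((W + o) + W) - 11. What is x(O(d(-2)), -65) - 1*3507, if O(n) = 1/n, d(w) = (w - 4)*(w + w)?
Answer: -42995/12 ≈ -3582.9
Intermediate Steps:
d(w) = 2*w*(-4 + w) (d(w) = (-4 + w)*(2*w) = 2*w*(-4 + w))
x(W, o) = -11 + o + 2*W (x(W, o) = (o + 2*W) - 11 = -11 + o + 2*W)
x(O(d(-2)), -65) - 1*3507 = (-11 - 65 + 2/((2*(-2)*(-4 - 2)))) - 1*3507 = (-11 - 65 + 2/((2*(-2)*(-6)))) - 3507 = (-11 - 65 + 2/24) - 3507 = (-11 - 65 + 2*(1/24)) - 3507 = (-11 - 65 + 1/12) - 3507 = -911/12 - 3507 = -42995/12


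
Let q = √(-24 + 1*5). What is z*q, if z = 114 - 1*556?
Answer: -442*I*√19 ≈ -1926.6*I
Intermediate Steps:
z = -442 (z = 114 - 556 = -442)
q = I*√19 (q = √(-24 + 5) = √(-19) = I*√19 ≈ 4.3589*I)
z*q = -442*I*√19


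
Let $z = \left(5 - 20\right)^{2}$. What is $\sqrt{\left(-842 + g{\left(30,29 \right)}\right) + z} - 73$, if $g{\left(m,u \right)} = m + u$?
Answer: $-73 + 3 i \sqrt{62} \approx -73.0 + 23.622 i$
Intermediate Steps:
$z = 225$ ($z = \left(-15\right)^{2} = 225$)
$\sqrt{\left(-842 + g{\left(30,29 \right)}\right) + z} - 73 = \sqrt{\left(-842 + \left(30 + 29\right)\right) + 225} - 73 = \sqrt{\left(-842 + 59\right) + 225} - 73 = \sqrt{-783 + 225} - 73 = \sqrt{-558} - 73 = 3 i \sqrt{62} - 73 = -73 + 3 i \sqrt{62}$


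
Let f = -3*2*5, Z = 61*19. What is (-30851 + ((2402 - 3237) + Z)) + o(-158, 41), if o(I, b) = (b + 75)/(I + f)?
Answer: -1434798/47 ≈ -30528.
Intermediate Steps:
Z = 1159
f = -30 (f = -6*5 = -30)
o(I, b) = (75 + b)/(-30 + I) (o(I, b) = (b + 75)/(I - 30) = (75 + b)/(-30 + I))
(-30851 + ((2402 - 3237) + Z)) + o(-158, 41) = (-30851 + ((2402 - 3237) + 1159)) + (75 + 41)/(-30 - 158) = (-30851 + (-835 + 1159)) + 116/(-188) = (-30851 + 324) - 1/188*116 = -30527 - 29/47 = -1434798/47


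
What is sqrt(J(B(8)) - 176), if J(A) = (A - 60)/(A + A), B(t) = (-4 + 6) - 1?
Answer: I*sqrt(822)/2 ≈ 14.335*I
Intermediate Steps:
B(t) = 1 (B(t) = 2 - 1 = 1)
J(A) = (-60 + A)/(2*A) (J(A) = (-60 + A)/((2*A)) = (-60 + A)*(1/(2*A)) = (-60 + A)/(2*A))
sqrt(J(B(8)) - 176) = sqrt((1/2)*(-60 + 1)/1 - 176) = sqrt((1/2)*1*(-59) - 176) = sqrt(-59/2 - 176) = sqrt(-411/2) = I*sqrt(822)/2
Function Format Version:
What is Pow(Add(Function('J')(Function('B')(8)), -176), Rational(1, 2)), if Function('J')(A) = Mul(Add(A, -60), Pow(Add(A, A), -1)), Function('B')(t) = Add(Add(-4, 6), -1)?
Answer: Mul(Rational(1, 2), I, Pow(822, Rational(1, 2))) ≈ Mul(14.335, I)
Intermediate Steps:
Function('B')(t) = 1 (Function('B')(t) = Add(2, -1) = 1)
Function('J')(A) = Mul(Rational(1, 2), Pow(A, -1), Add(-60, A)) (Function('J')(A) = Mul(Add(-60, A), Pow(Mul(2, A), -1)) = Mul(Add(-60, A), Mul(Rational(1, 2), Pow(A, -1))) = Mul(Rational(1, 2), Pow(A, -1), Add(-60, A)))
Pow(Add(Function('J')(Function('B')(8)), -176), Rational(1, 2)) = Pow(Add(Mul(Rational(1, 2), Pow(1, -1), Add(-60, 1)), -176), Rational(1, 2)) = Pow(Add(Mul(Rational(1, 2), 1, -59), -176), Rational(1, 2)) = Pow(Add(Rational(-59, 2), -176), Rational(1, 2)) = Pow(Rational(-411, 2), Rational(1, 2)) = Mul(Rational(1, 2), I, Pow(822, Rational(1, 2)))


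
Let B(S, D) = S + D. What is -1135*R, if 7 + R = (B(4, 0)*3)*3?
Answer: -32915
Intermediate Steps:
B(S, D) = D + S
R = 29 (R = -7 + ((0 + 4)*3)*3 = -7 + (4*3)*3 = -7 + 12*3 = -7 + 36 = 29)
-1135*R = -1135*29 = -32915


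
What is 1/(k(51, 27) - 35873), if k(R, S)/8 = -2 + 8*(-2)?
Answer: -1/36017 ≈ -2.7765e-5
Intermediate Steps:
k(R, S) = -144 (k(R, S) = 8*(-2 + 8*(-2)) = 8*(-2 - 16) = 8*(-18) = -144)
1/(k(51, 27) - 35873) = 1/(-144 - 35873) = 1/(-36017) = -1/36017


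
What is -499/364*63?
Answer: -4491/52 ≈ -86.365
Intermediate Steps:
-499/364*63 = -4491/52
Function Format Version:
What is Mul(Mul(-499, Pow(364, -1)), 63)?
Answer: Rational(-4491, 52) ≈ -86.365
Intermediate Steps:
Mul(Mul(-499, Pow(364, -1)), 63) = Mul(Mul(-499, Rational(1, 364)), 63) = Mul(Rational(-499, 364), 63) = Rational(-4491, 52)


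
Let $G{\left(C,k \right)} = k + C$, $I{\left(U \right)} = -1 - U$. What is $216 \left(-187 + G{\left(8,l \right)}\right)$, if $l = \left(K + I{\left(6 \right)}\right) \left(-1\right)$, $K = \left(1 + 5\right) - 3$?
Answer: $-37800$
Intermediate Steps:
$K = 3$ ($K = 6 - 3 = 3$)
$l = 4$ ($l = \left(3 - 7\right) \left(-1\right) = \left(-4\right) \left(-1\right) = 4$)
$G{\left(C,k \right)} = C + k$
$216 \left(-187 + G{\left(8,l \right)}\right) = 216 \left(-187 + \left(8 + 4\right)\right) = 216 \left(-187 + 12\right) = 216 \left(-175\right) = -37800$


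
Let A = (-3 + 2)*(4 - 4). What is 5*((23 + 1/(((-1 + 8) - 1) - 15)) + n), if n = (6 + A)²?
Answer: 2650/9 ≈ 294.44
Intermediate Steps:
A = 0 (A = -1*0 = 0)
n = 36 (n = (6 + 0)² = 6² = 36)
5*((23 + 1/(((-1 + 8) - 1) - 15)) + n) = 5*((23 + 1/(((-1 + 8) - 1) - 15)) + 36) = 5*((23 + 1/((7 - 1) - 15)) + 36) = 5*((23 + 1/(6 - 15)) + 36) = 5*((23 + 1/(-9)) + 36) = 5*((23 - ⅑) + 36) = 5*(206/9 + 36) = 5*(530/9) = 2650/9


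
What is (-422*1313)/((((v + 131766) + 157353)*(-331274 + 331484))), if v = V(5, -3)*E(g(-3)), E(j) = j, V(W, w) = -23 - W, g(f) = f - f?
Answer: -277043/30357495 ≈ -0.0091260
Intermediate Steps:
g(f) = 0
v = 0 (v = (-23 - 1*5)*0 = (-23 - 5)*0 = -28*0 = 0)
(-422*1313)/((((v + 131766) + 157353)*(-331274 + 331484))) = (-422*1313)/((((0 + 131766) + 157353)*(-331274 + 331484))) = -554086*1/(210*(131766 + 157353)) = -554086/(289119*210) = -554086/60714990 = -554086*1/60714990 = -277043/30357495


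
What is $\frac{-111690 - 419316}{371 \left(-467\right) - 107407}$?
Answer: $\frac{265503}{140332} \approx 1.892$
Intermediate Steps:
$\frac{-111690 - 419316}{371 \left(-467\right) - 107407} = - \frac{531006}{-173257 - 107407} = - \frac{531006}{-280664} = \left(-531006\right) \left(- \frac{1}{280664}\right) = \frac{265503}{140332}$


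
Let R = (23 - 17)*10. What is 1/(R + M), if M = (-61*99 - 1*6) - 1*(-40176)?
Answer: 1/34191 ≈ 2.9247e-5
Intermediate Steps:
R = 60 (R = 6*10 = 60)
M = 34131 (M = (-6039 - 6) + 40176 = -6045 + 40176 = 34131)
1/(R + M) = 1/(60 + 34131) = 1/34191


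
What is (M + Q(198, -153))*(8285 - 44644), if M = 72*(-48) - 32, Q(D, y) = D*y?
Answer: 1228279738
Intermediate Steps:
M = -3488 (M = -3456 - 32 = -3488)
(M + Q(198, -153))*(8285 - 44644) = (-3488 + 198*(-153))*(8285 - 44644) = (-3488 - 30294)*(-36359) = -33782*(-36359) = 1228279738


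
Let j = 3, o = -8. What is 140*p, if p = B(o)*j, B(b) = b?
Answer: -3360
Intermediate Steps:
p = -24 (p = -8*3 = -24)
140*p = 140*(-24) = -3360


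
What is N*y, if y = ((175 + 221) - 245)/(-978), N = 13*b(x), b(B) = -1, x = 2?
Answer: 1963/978 ≈ 2.0072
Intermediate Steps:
N = -13 (N = 13*(-1) = -13)
y = -151/978 (y = (396 - 245)*(-1/978) = 151*(-1/978) = -151/978 ≈ -0.15440)
N*y = -13*(-151/978) = 1963/978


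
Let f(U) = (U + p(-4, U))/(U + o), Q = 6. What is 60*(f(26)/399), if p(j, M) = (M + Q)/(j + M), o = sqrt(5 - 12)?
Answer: 157040/999229 - 6040*I*sqrt(7)/999229 ≈ 0.15716 - 0.015993*I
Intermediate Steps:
o = I*sqrt(7) (o = sqrt(-7) = I*sqrt(7) ≈ 2.6458*I)
p(j, M) = (6 + M)/(M + j) (p(j, M) = (M + 6)/(j + M) = (6 + M)/(M + j))
f(U) = (U + (6 + U)/(-4 + U))/(U + I*sqrt(7)) (f(U) = (U + (6 + U)/(U - 4))/(U + I*sqrt(7)) = (U + (6 + U)/(-4 + U))/(U + I*sqrt(7)))
60*(f(26)/399) = 60*(((6 + 26 + 26*(-4 + 26))/((-4 + 26)*(26 + I*sqrt(7))))/399) = 60*(((6 + 26 + 26*22)/(22*(26 + I*sqrt(7))))*(1/399)) = 60*(((6 + 26 + 572)/(22*(26 + I*sqrt(7))))*(1/399)) = 60*(((1/22)*604/(26 + I*sqrt(7)))*(1/399)) = 60*((302/(11*(26 + I*sqrt(7))))*(1/399)) = 60*(302/(4389*(26 + I*sqrt(7)))) = 6040/(1463*(26 + I*sqrt(7)))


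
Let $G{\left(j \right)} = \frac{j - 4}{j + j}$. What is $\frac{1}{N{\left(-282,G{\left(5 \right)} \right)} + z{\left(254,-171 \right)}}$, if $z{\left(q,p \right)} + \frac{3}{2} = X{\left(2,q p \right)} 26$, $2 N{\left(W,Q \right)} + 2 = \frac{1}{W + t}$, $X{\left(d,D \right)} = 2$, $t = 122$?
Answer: $\frac{320}{15839} \approx 0.020203$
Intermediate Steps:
$G{\left(j \right)} = \frac{-4 + j}{2 j}$
$N{\left(W,Q \right)} = -1 + \frac{1}{2 \left(122 + W\right)}$ ($N{\left(W,Q \right)} = -1 + \frac{1}{2 \left(W + 122\right)} = -1 + \frac{1}{2 \left(122 + W\right)}$)
$z{\left(q,p \right)} = \frac{101}{2}$ ($z{\left(q,p \right)} = - \frac{3}{2} + 2 \cdot 26 = - \frac{3}{2} + 52 = \frac{101}{2}$)
$\frac{1}{N{\left(-282,G{\left(5 \right)} \right)} + z{\left(254,-171 \right)}} = \frac{1}{\frac{- \frac{243}{2} - -282}{122 - 282} + \frac{101}{2}} = \frac{1}{\frac{- \frac{243}{2} + 282}{-160} + \frac{101}{2}} = \frac{1}{\left(- \frac{1}{160}\right) \frac{321}{2} + \frac{101}{2}} = \frac{1}{- \frac{321}{320} + \frac{101}{2}} = \frac{1}{\frac{15839}{320}} = \frac{320}{15839}$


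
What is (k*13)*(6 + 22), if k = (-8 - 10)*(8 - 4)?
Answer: -26208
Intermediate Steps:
k = -72 (k = -18*4 = -72)
(k*13)*(6 + 22) = (-72*13)*(6 + 22) = -936*28 = -26208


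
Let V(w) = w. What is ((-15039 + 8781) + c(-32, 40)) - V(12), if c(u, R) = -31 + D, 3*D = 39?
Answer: -6288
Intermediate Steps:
D = 13 (D = (1/3)*39 = 13)
c(u, R) = -18 (c(u, R) = -31 + 13 = -18)
((-15039 + 8781) + c(-32, 40)) - V(12) = ((-15039 + 8781) - 18) - 1*12 = (-6258 - 18) - 12 = -6276 - 12 = -6288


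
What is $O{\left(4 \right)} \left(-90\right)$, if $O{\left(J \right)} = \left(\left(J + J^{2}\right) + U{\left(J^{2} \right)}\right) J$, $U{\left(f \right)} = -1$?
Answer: $-6840$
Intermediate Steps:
$O{\left(J \right)} = J \left(-1 + J + J^{2}\right)$ ($O{\left(J \right)} = \left(\left(J + J^{2}\right) - 1\right) J = \left(-1 + J + J^{2}\right) J = J \left(-1 + J + J^{2}\right)$)
$O{\left(4 \right)} \left(-90\right) = 4 \left(-1 + 4 + 4^{2}\right) \left(-90\right) = 4 \left(-1 + 4 + 16\right) \left(-90\right) = 4 \cdot 19 \left(-90\right) = 76 \left(-90\right) = -6840$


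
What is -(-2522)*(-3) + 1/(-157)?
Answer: -1187863/157 ≈ -7566.0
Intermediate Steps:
-(-2522)*(-3) + 1/(-157) = -97*78 - 1/157 = -7566 - 1/157 = -1187863/157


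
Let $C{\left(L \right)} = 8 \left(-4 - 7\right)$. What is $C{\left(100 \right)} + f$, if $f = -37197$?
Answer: $-37285$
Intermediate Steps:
$C{\left(L \right)} = -88$ ($C{\left(L \right)} = 8 \left(-11\right) = -88$)
$C{\left(100 \right)} + f = -88 - 37197 = -37285$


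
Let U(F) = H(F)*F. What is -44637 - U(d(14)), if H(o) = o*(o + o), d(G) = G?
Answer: -50125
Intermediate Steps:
H(o) = 2*o² (H(o) = o*(2*o) = 2*o²)
U(F) = 2*F³ (U(F) = (2*F²)*F = 2*F³)
-44637 - U(d(14)) = -44637 - 2*14³ = -44637 - 2*2744 = -44637 - 1*5488 = -44637 - 5488 = -50125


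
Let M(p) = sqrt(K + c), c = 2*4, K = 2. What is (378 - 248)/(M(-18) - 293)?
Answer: -2930/6603 - 10*sqrt(10)/6603 ≈ -0.44853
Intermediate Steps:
c = 8
M(p) = sqrt(10) (M(p) = sqrt(2 + 8) = sqrt(10))
(378 - 248)/(M(-18) - 293) = (378 - 248)/(sqrt(10) - 293) = 130/(-293 + sqrt(10))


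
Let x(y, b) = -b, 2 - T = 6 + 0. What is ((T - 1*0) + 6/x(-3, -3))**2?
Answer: 4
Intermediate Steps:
T = -4 (T = 2 - (6 + 0) = 2 - 1*6 = 2 - 6 = -4)
((T - 1*0) + 6/x(-3, -3))**2 = ((-4 - 1*0) + 6/((-1*(-3))))**2 = ((-4 + 0) + 6/3)**2 = (-4 + 6*(1/3))**2 = (-4 + 2)**2 = (-2)**2 = 4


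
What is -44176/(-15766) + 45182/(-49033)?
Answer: 726871198/386527139 ≈ 1.8805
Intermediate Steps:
-44176/(-15766) + 45182/(-49033) = -44176*(-1/15766) + 45182*(-1/49033) = 22088/7883 - 45182/49033 = 726871198/386527139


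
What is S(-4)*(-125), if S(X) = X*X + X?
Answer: -1500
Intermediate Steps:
S(X) = X + X² (S(X) = X² + X = X + X²)
S(-4)*(-125) = -4*(1 - 4)*(-125) = -4*(-3)*(-125) = 12*(-125) = -1500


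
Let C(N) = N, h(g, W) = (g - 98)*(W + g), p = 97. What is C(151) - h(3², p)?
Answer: 9585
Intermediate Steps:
h(g, W) = (-98 + g)*(W + g)
C(151) - h(3², p) = 151 - ((3²)² - 98*97 - 98*3² + 97*3²) = 151 - (9² - 9506 - 98*9 + 97*9) = 151 - (81 - 9506 - 882 + 873) = 151 - 1*(-9434) = 151 + 9434 = 9585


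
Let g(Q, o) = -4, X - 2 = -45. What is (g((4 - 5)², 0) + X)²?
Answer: 2209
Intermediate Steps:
X = -43 (X = 2 - 45 = -43)
(g((4 - 5)², 0) + X)² = (-4 - 43)² = (-47)² = 2209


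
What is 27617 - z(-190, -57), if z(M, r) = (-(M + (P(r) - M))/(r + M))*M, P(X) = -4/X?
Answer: 20464237/741 ≈ 27617.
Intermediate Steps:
z(M, r) = 4*M/(r*(M + r)) (z(M, r) = (-(M + (-4/r - M))/(r + M))*M = (-(M + (-M - 4/r))/(M + r))*M = (-(-4/r)/(M + r))*M = (-(-4)/(r*(M + r)))*M = (4/(r*(M + r)))*M = 4*M/(r*(M + r)))
27617 - z(-190, -57) = 27617 - 4*(-190)/((-57)*(-190 - 57)) = 27617 - 4*(-190)*(-1)/(57*(-247)) = 27617 - 4*(-190)*(-1)*(-1)/(57*247) = 27617 - 1*(-40/741) = 27617 + 40/741 = 20464237/741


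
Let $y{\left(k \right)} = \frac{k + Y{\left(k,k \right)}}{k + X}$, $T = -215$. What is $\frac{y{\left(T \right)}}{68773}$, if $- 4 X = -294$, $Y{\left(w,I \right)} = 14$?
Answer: $\frac{402}{19462759} \approx 2.0655 \cdot 10^{-5}$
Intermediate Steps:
$X = \frac{147}{2}$ ($X = \left(- \frac{1}{4}\right) \left(-294\right) = \frac{147}{2} \approx 73.5$)
$y{\left(k \right)} = \frac{14 + k}{\frac{147}{2} + k}$ ($y{\left(k \right)} = \frac{k + 14}{k + \frac{147}{2}} = \frac{14 + k}{\frac{147}{2} + k}$)
$\frac{y{\left(T \right)}}{68773} = \frac{2 \frac{1}{147 + 2 \left(-215\right)} \left(14 - 215\right)}{68773} = 2 \frac{1}{147 - 430} \left(-201\right) \frac{1}{68773} = 2 \frac{1}{-283} \left(-201\right) \frac{1}{68773} = 2 \left(- \frac{1}{283}\right) \left(-201\right) \frac{1}{68773} = \frac{402}{283} \cdot \frac{1}{68773} = \frac{402}{19462759}$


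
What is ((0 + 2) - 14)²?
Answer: 144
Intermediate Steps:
((0 + 2) - 14)² = (2 - 14)² = (-12)² = 144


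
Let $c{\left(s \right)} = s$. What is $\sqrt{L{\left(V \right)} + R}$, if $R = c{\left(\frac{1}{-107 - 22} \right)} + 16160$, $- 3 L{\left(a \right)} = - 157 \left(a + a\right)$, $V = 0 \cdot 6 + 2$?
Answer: $\frac{3 \sqrt{3362987}}{43} \approx 127.94$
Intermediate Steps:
$V = 2$ ($V = 0 + 2 = 2$)
$L{\left(a \right)} = \frac{314 a}{3}$ ($L{\left(a \right)} = - \frac{\left(-157\right) \left(a + a\right)}{3} = - \frac{\left(-157\right) 2 a}{3} = - \frac{\left(-314\right) a}{3} = \frac{314 a}{3}$)
$R = \frac{2084639}{129}$ ($R = \frac{1}{-107 - 22} + 16160 = \frac{1}{-129} + 16160 = - \frac{1}{129} + 16160 = \frac{2084639}{129} \approx 16160.0$)
$\sqrt{L{\left(V \right)} + R} = \sqrt{\frac{314}{3} \cdot 2 + \frac{2084639}{129}} = \sqrt{\frac{628}{3} + \frac{2084639}{129}} = \sqrt{\frac{703881}{43}} = \frac{3 \sqrt{3362987}}{43}$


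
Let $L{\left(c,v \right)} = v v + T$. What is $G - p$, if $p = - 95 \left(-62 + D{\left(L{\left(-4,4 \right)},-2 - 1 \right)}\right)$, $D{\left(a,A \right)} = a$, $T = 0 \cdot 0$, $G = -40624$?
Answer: $-44994$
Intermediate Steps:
$T = 0$
$L{\left(c,v \right)} = v^{2}$ ($L{\left(c,v \right)} = v v + 0 = v^{2} + 0 = v^{2}$)
$p = 4370$ ($p = - 95 \left(-62 + 4^{2}\right) = - 95 \left(-62 + 16\right) = \left(-95\right) \left(-46\right) = 4370$)
$G - p = -40624 - 4370 = -44994$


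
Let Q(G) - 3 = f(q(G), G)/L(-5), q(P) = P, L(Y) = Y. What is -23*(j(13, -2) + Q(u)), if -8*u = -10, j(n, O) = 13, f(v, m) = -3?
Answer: -1909/5 ≈ -381.80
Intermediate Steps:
u = 5/4 (u = -⅛*(-10) = 5/4 ≈ 1.2500)
Q(G) = 18/5 (Q(G) = 3 - 3/(-5) = 3 - 3*(-⅕) = 3 + ⅗ = 18/5)
-23*(j(13, -2) + Q(u)) = -23*(13 + 18/5) = -23*83/5 = -1909/5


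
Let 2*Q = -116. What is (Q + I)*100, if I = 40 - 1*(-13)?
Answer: -500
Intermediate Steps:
Q = -58 (Q = (½)*(-116) = -58)
I = 53 (I = 40 + 13 = 53)
(Q + I)*100 = (-58 + 53)*100 = -5*100 = -500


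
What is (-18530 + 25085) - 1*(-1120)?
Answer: 7675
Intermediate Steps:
(-18530 + 25085) - 1*(-1120) = 6555 + 1120 = 7675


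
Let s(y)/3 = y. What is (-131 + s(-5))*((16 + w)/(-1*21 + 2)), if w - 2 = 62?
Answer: 11680/19 ≈ 614.74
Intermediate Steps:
w = 64 (w = 2 + 62 = 64)
s(y) = 3*y
(-131 + s(-5))*((16 + w)/(-1*21 + 2)) = (-131 + 3*(-5))*((16 + 64)/(-1*21 + 2)) = (-131 - 15)*(80/(-21 + 2)) = -11680/(-19) = -11680*(-1)/19 = -146*(-80/19) = 11680/19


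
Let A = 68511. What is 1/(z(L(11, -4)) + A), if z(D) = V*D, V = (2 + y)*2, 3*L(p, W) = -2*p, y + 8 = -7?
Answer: 3/206105 ≈ 1.4556e-5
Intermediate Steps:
y = -15 (y = -8 - 7 = -15)
L(p, W) = -2*p/3 (L(p, W) = (-2*p)/3 = -2*p/3)
V = -26 (V = (2 - 15)*2 = -13*2 = -26)
z(D) = -26*D
1/(z(L(11, -4)) + A) = 1/(-(-52)*11/3 + 68511) = 1/(-26*(-22/3) + 68511) = 1/(572/3 + 68511) = 1/(206105/3) = 3/206105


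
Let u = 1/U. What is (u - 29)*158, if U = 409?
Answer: -1873880/409 ≈ -4581.6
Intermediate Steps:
u = 1/409 ≈ 0.0024450
(u - 29)*158 = (1/409 - 29)*158 = -11860/409*158 = -1873880/409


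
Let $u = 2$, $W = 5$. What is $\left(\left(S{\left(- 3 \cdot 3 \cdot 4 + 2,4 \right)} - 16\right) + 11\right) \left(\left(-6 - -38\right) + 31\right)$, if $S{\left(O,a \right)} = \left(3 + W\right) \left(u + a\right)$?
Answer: $2709$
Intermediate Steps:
$S{\left(O,a \right)} = 16 + 8 a$ ($S{\left(O,a \right)} = \left(3 + 5\right) \left(2 + a\right) = 8 \left(2 + a\right) = 16 + 8 a$)
$\left(\left(S{\left(- 3 \cdot 3 \cdot 4 + 2,4 \right)} - 16\right) + 11\right) \left(\left(-6 - -38\right) + 31\right) = \left(\left(\left(16 + 8 \cdot 4\right) - 16\right) + 11\right) \left(\left(-6 - -38\right) + 31\right) = \left(\left(\left(16 + 32\right) - 16\right) + 11\right) \left(\left(-6 + 38\right) + 31\right) = \left(\left(48 - 16\right) + 11\right) \left(32 + 31\right) = \left(32 + 11\right) 63 = 43 \cdot 63 = 2709$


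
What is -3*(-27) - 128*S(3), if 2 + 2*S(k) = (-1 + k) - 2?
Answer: 209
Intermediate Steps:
S(k) = -5/2 + k/2 (S(k) = -1 + ((-1 + k) - 2)/2 = -1 + (-3 + k)/2 = -1 + (-3/2 + k/2) = -5/2 + k/2)
-3*(-27) - 128*S(3) = -3*(-27) - 128*(-5/2 + (½)*3) = 81 - 128*(-5/2 + 3/2) = 81 - 128*(-1) = 81 + 128 = 209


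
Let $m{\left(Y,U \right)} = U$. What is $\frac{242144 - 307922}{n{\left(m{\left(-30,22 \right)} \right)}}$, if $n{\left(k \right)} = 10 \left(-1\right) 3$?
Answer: $\frac{10963}{5} \approx 2192.6$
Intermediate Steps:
$n{\left(k \right)} = -30$ ($n{\left(k \right)} = \left(-10\right) 3 = -30$)
$\frac{242144 - 307922}{n{\left(m{\left(-30,22 \right)} \right)}} = \frac{242144 - 307922}{-30} = \left(-65778\right) \left(- \frac{1}{30}\right) = \frac{10963}{5}$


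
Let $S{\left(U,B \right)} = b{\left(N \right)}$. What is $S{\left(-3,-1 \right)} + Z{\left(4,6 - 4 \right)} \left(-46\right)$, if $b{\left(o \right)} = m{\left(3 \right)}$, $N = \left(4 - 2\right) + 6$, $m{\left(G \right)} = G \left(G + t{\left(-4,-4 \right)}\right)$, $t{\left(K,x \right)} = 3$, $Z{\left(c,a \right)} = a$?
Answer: $-74$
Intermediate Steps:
$m{\left(G \right)} = G \left(3 + G\right)$ ($m{\left(G \right)} = G \left(G + 3\right) = G \left(3 + G\right)$)
$N = 8$ ($N = 2 + 6 = 8$)
$b{\left(o \right)} = 18$ ($b{\left(o \right)} = 3 \left(3 + 3\right) = 3 \cdot 6 = 18$)
$S{\left(U,B \right)} = 18$
$S{\left(-3,-1 \right)} + Z{\left(4,6 - 4 \right)} \left(-46\right) = 18 + \left(6 - 4\right) \left(-46\right) = 18 + 2 \left(-46\right) = 18 - 92 = -74$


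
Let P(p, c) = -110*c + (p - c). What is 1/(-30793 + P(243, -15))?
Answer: -1/28885 ≈ -3.4620e-5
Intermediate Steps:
P(p, c) = p - 111*c
1/(-30793 + P(243, -15)) = 1/(-30793 + (243 - 111*(-15))) = 1/(-30793 + (243 + 1665)) = 1/(-30793 + 1908) = 1/(-28885) = -1/28885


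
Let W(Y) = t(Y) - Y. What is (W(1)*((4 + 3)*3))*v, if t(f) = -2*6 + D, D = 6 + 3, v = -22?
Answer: 1848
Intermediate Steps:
D = 9
t(f) = -3 (t(f) = -2*6 + 9 = -12 + 9 = -3)
W(Y) = -3 - Y
(W(1)*((4 + 3)*3))*v = ((-3 - 1*1)*((4 + 3)*3))*(-22) = ((-3 - 1)*(7*3))*(-22) = -4*21*(-22) = -84*(-22) = 1848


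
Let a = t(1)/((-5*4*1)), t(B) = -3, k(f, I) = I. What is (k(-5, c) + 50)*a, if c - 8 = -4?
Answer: 81/10 ≈ 8.1000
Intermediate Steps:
c = 4 (c = 8 - 4 = 4)
a = 3/20 (a = -3/(-5*4*1) = -3/((-20*1)) = -3/(-20) = -3*(-1/20) = 3/20 ≈ 0.15000)
(k(-5, c) + 50)*a = (4 + 50)*(3/20) = 54*(3/20) = 81/10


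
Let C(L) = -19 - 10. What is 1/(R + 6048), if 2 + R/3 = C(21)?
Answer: 1/5955 ≈ 0.00016793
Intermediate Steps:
C(L) = -29
R = -93 (R = -6 + 3*(-29) = -6 - 87 = -93)
1/(R + 6048) = 1/(-93 + 6048) = 1/5955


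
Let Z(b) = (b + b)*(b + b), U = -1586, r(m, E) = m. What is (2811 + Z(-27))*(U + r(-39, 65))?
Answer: -9306375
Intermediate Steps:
Z(b) = 4*b² (Z(b) = (2*b)*(2*b) = 4*b²)
(2811 + Z(-27))*(U + r(-39, 65)) = (2811 + 4*(-27)²)*(-1586 - 39) = (2811 + 4*729)*(-1625) = (2811 + 2916)*(-1625) = 5727*(-1625) = -9306375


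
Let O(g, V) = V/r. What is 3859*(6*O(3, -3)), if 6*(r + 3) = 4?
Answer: 208386/7 ≈ 29769.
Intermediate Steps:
r = -7/3 (r = -3 + (⅙)*4 = -3 + ⅔ = -7/3 ≈ -2.3333)
O(g, V) = -3*V/7 (O(g, V) = V/(-7/3) = V*(-3/7) = -3*V/7)
3859*(6*O(3, -3)) = 3859*(6*(-3/7*(-3))) = 3859*(6*(9/7)) = 3859*(54/7) = 208386/7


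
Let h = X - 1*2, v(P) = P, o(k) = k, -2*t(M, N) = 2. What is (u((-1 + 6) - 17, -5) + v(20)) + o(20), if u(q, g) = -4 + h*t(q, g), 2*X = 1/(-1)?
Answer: 77/2 ≈ 38.500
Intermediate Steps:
t(M, N) = -1 (t(M, N) = -1/2*2 = -1)
X = -1/2 (X = (1/2)/(-1) = (1/2)*(-1) = -1/2 ≈ -0.50000)
h = -5/2 (h = -1/2 - 1*2 = -1/2 - 2 = -5/2 ≈ -2.5000)
u(q, g) = -3/2 (u(q, g) = -4 - 5/2*(-1) = -4 + 5/2 = -3/2)
(u((-1 + 6) - 17, -5) + v(20)) + o(20) = (-3/2 + 20) + 20 = 37/2 + 20 = 77/2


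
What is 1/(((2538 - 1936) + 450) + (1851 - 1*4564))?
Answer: -1/1661 ≈ -0.00060205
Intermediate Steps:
1/(((2538 - 1936) + 450) + (1851 - 1*4564)) = 1/((602 + 450) + (1851 - 4564)) = 1/(1052 - 2713) = 1/(-1661) = -1/1661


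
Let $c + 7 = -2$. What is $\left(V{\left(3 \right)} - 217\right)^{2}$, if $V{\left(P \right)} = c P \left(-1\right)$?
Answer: $36100$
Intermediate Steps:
$c = -9$ ($c = -7 - 2 = -9$)
$V{\left(P \right)} = 9 P$ ($V{\left(P \right)} = - 9 P \left(-1\right) = 9 P$)
$\left(V{\left(3 \right)} - 217\right)^{2} = \left(9 \cdot 3 - 217\right)^{2} = \left(27 - 217\right)^{2} = \left(-190\right)^{2} = 36100$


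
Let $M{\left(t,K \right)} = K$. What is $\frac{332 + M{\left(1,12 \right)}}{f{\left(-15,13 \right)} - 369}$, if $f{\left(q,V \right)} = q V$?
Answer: $- \frac{86}{141} \approx -0.60993$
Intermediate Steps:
$f{\left(q,V \right)} = V q$
$\frac{332 + M{\left(1,12 \right)}}{f{\left(-15,13 \right)} - 369} = \frac{332 + 12}{13 \left(-15\right) - 369} = \frac{344}{-195 - 369} = \frac{344}{-564} = 344 \left(- \frac{1}{564}\right) = - \frac{86}{141}$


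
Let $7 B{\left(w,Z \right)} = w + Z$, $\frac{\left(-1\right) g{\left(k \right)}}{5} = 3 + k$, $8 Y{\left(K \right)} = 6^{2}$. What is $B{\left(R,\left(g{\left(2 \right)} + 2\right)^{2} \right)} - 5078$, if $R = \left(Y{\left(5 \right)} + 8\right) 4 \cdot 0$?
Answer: $- \frac{35017}{7} \approx -5002.4$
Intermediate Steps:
$Y{\left(K \right)} = \frac{9}{2}$ ($Y{\left(K \right)} = \frac{6^{2}}{8} = \frac{1}{8} \cdot 36 = \frac{9}{2}$)
$g{\left(k \right)} = -15 - 5 k$ ($g{\left(k \right)} = - 5 \left(3 + k\right) = -15 - 5 k$)
$R = 0$ ($R = \left(\frac{9}{2} + 8\right) 4 \cdot 0 = \frac{25}{2} \cdot 0 = 0$)
$B{\left(w,Z \right)} = \frac{Z}{7} + \frac{w}{7}$ ($B{\left(w,Z \right)} = \frac{w + Z}{7} = \frac{Z + w}{7} = \frac{Z}{7} + \frac{w}{7}$)
$B{\left(R,\left(g{\left(2 \right)} + 2\right)^{2} \right)} - 5078 = \left(\frac{\left(\left(-15 - 10\right) + 2\right)^{2}}{7} + \frac{1}{7} \cdot 0\right) - 5078 = \left(\frac{\left(\left(-15 - 10\right) + 2\right)^{2}}{7} + 0\right) - 5078 = \left(\frac{\left(-25 + 2\right)^{2}}{7} + 0\right) - 5078 = \left(\frac{\left(-23\right)^{2}}{7} + 0\right) - 5078 = \left(\frac{1}{7} \cdot 529 + 0\right) - 5078 = \left(\frac{529}{7} + 0\right) - 5078 = \frac{529}{7} - 5078 = - \frac{35017}{7}$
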